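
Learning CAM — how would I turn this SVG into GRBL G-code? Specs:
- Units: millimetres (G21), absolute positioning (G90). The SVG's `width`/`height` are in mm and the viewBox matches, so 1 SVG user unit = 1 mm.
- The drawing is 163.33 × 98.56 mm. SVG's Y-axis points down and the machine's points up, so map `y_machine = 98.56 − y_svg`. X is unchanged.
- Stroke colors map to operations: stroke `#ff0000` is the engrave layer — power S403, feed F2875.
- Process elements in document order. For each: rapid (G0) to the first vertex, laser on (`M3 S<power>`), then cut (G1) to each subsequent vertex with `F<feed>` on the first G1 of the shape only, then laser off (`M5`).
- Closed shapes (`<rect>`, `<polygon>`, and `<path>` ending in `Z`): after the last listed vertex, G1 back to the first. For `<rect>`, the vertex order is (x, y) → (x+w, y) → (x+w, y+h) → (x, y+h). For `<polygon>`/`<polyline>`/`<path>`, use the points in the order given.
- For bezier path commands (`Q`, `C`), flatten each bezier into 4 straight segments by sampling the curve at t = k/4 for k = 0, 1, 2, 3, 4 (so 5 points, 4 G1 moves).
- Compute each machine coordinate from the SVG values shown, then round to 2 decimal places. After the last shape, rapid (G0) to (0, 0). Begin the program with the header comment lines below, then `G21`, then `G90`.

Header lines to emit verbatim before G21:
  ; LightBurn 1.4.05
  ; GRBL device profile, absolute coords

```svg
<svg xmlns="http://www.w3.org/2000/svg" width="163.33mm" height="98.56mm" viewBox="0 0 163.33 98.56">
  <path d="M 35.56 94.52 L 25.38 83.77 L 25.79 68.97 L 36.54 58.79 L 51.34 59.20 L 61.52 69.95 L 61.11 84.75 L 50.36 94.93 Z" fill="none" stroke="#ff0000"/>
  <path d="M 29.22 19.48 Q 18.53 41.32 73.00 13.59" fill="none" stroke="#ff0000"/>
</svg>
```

1 u = 1 mm; y_m = 98.56 − y.

[1] `<path>` regular polygon, #ff0000→engrave S403 F2875: (35.56,4.04) → (25.38,14.79) → (25.79,29.59) → (36.54,39.77) → (51.34,39.36) → (61.52,28.61) → (61.11,13.81) → (50.36,3.63) → (35.56,4.04) (closed)

[2] `<path>` quadratic bezier, #ff0000→engrave S403 F2875: (29.22,79.08) → (27.95,71.26) → (34.82,69.63) → (49.84,74.20) → (73.00,84.97)

; LightBurn 1.4.05
; GRBL device profile, absolute coords
G21
G90
G0 X35.56 Y4.04
M3 S403
G1 X25.38 Y14.79 F2875
G1 X25.79 Y29.59
G1 X36.54 Y39.77
G1 X51.34 Y39.36
G1 X61.52 Y28.61
G1 X61.11 Y13.81
G1 X50.36 Y3.63
G1 X35.56 Y4.04
M5
G0 X29.22 Y79.08
M3 S403
G1 X27.95 Y71.26 F2875
G1 X34.82 Y69.63
G1 X49.84 Y74.20
G1 X73.00 Y84.97
M5
G0 X0.00 Y0.00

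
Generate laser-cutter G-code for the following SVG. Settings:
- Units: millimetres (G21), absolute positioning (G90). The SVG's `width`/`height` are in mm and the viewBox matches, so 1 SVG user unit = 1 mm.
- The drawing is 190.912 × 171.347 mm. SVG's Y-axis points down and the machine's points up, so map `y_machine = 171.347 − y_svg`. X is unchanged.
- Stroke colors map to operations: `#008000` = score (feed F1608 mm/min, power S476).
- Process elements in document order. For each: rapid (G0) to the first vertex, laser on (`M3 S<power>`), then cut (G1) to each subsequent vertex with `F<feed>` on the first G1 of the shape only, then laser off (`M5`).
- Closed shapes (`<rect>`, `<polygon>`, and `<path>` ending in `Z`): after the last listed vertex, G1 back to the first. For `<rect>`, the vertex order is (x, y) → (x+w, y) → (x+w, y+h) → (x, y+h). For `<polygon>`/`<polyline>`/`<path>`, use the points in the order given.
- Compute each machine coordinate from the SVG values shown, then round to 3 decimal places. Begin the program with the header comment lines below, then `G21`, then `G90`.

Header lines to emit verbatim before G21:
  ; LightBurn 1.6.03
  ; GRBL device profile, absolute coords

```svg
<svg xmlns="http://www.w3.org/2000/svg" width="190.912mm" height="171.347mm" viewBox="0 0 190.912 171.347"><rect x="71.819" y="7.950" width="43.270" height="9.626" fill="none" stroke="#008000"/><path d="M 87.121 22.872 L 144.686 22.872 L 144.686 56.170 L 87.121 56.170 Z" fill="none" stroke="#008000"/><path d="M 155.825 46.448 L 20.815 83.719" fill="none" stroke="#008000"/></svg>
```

; LightBurn 1.6.03
; GRBL device profile, absolute coords
G21
G90
G0 X71.819 Y163.397
M3 S476
G1 X115.089 Y163.397 F1608
G1 X115.089 Y153.771
G1 X71.819 Y153.771
G1 X71.819 Y163.397
M5
G0 X87.121 Y148.475
M3 S476
G1 X144.686 Y148.475 F1608
G1 X144.686 Y115.177
G1 X87.121 Y115.177
G1 X87.121 Y148.475
M5
G0 X155.825 Y124.899
M3 S476
G1 X20.815 Y87.628 F1608
M5

1 u = 1 mm; y_m = 171.347 − y.

[1] `<rect>` rectangle, #008000→score S476 F1608: (71.819,163.397) → (115.089,163.397) → (115.089,153.771) → (71.819,153.771) → (71.819,163.397) (closed)

[2] `<path>` rectangle, #008000→score S476 F1608: (87.121,148.475) → (144.686,148.475) → (144.686,115.177) → (87.121,115.177) → (87.121,148.475) (closed)

[3] `<path>` line segment, #008000→score S476 F1608: (155.825,124.899) → (20.815,87.628)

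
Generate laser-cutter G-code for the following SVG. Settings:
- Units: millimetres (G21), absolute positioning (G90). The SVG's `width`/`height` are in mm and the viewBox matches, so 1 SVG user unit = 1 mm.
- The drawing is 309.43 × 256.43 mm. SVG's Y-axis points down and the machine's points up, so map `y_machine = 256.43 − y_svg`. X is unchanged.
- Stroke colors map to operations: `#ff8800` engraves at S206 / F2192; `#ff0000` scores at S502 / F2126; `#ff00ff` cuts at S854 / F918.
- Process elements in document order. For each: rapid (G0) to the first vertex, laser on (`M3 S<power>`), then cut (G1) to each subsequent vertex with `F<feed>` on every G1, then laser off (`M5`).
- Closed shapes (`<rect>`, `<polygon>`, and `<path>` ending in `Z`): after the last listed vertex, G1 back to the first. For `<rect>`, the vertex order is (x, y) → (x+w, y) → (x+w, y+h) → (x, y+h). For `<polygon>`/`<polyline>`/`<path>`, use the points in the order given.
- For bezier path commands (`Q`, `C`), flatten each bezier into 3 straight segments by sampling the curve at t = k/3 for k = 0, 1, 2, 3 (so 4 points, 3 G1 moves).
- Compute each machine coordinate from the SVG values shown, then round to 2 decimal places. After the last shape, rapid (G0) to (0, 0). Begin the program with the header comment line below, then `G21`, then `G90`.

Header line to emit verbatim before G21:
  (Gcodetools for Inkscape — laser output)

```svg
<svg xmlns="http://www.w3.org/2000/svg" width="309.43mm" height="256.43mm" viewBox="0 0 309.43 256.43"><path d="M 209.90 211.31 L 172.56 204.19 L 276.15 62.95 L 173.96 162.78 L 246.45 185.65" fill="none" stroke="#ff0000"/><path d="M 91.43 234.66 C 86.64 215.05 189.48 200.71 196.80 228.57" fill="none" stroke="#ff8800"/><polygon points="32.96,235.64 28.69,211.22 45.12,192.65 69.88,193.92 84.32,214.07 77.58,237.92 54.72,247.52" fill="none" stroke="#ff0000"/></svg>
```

(Gcodetools for Inkscape — laser output)
G21
G90
G0 X209.90 Y45.12
M3 S502
G1 X172.56 Y52.24 F2126
G1 X276.15 Y193.48 F2126
G1 X173.96 Y93.65 F2126
G1 X246.45 Y70.78 F2126
M5
G0 X91.43 Y21.77
M3 S206
G1 X114.99 Y38.26 F2192
G1 X165.16 Y43.02 F2192
G1 X196.80 Y27.86 F2192
M5
G0 X32.96 Y20.79
M3 S502
G1 X28.69 Y45.21 F2126
G1 X45.12 Y63.78 F2126
G1 X69.88 Y62.51 F2126
G1 X84.32 Y42.36 F2126
G1 X77.58 Y18.51 F2126
G1 X54.72 Y8.91 F2126
G1 X32.96 Y20.79 F2126
M5
G0 X0.00 Y0.00

viewBox `0 0 309.43 256.43` with mm width/height → 1 unit = 1 mm. Flip: y_m = 256.43 − y_svg.

**Shape 1** — `<path>` open polyline, stroke `#ff0000` → score (S502, F2126). Machine vertices: (209.90,45.12) → (172.56,52.24) → (276.15,193.48) → (173.96,93.65) → (246.45,70.78). Open path.

**Shape 2** — `<path>` cubic bezier, stroke `#ff8800` → engrave (S206, F2192). Control points (SVG): P0=(91.43,234.66), P1=(86.64,215.05), P2=(189.48,200.71), P3=(196.80,228.57); sampled at t=k/3. Machine vertices: (91.43,21.77) → (114.99,38.26) → (165.16,43.02) → (196.80,27.86). Open path.

**Shape 3** — `<polygon>` regular polygon, stroke `#ff0000` → score (S502, F2126). Machine vertices: (32.96,20.79) → (28.69,45.21) → (45.12,63.78) → (69.88,62.51) → (84.32,42.36) → (77.58,18.51) → (54.72,8.91) → (32.96,20.79). Closed: final G1 returns to the first vertex.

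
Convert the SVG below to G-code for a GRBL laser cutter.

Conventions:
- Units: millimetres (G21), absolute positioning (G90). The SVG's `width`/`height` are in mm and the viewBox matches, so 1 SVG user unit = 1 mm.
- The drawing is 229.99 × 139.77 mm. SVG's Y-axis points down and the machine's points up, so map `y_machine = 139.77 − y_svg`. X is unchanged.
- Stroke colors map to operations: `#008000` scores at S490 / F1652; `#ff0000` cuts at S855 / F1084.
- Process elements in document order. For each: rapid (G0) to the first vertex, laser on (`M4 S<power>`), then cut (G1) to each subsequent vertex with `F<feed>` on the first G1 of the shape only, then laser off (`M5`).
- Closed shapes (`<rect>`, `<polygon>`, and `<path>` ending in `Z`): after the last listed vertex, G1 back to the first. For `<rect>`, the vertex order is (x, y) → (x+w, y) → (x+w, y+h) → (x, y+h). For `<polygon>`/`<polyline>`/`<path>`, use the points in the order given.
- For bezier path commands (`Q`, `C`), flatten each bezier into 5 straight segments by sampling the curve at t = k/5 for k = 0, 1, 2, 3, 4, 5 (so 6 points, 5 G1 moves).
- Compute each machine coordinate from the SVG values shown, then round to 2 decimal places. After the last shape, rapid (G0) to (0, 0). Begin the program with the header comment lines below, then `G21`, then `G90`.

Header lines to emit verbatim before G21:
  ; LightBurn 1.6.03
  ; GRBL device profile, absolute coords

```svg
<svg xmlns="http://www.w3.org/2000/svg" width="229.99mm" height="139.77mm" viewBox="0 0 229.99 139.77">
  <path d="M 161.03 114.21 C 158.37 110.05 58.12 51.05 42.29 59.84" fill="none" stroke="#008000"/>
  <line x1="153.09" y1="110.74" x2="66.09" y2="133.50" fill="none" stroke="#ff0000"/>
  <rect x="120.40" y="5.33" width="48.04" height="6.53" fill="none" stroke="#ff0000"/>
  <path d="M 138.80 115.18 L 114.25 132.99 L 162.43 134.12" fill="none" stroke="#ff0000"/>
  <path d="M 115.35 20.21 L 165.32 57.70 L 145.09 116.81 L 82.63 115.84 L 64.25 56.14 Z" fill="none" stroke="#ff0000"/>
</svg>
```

; LightBurn 1.6.03
; GRBL device profile, absolute coords
G21
G90
G0 X161.03 Y25.56
M4 S490
G1 X149.18 Y33.66 F1652
G1 X122.64 Y49.03
G1 X90.16 Y65.79
G1 X60.46 Y78.05
G1 X42.29 Y79.93
M5
G0 X153.09 Y29.03
M4 S855
G1 X66.09 Y6.27 F1084
M5
G0 X120.40 Y134.44
M4 S855
G1 X168.44 Y134.44 F1084
G1 X168.44 Y127.91
G1 X120.40 Y127.91
G1 X120.40 Y134.44
M5
G0 X138.80 Y24.59
M4 S855
G1 X114.25 Y6.78 F1084
G1 X162.43 Y5.65
M5
G0 X115.35 Y119.56
M4 S855
G1 X165.32 Y82.07 F1084
G1 X145.09 Y22.96
G1 X82.63 Y23.93
G1 X64.25 Y83.63
G1 X115.35 Y119.56
M5
G0 X0.00 Y0.00

1 u = 1 mm; y_m = 139.77 − y.

[1] `<path>` cubic bezier, #008000→score S490 F1652: (161.03,25.56) → (149.18,33.66) → (122.64,49.03) → (90.16,65.79) → (60.46,78.05) → (42.29,79.93)

[2] `<line>` line segment, #ff0000→cut S855 F1084: (153.09,29.03) → (66.09,6.27)

[3] `<rect>` rectangle, #ff0000→cut S855 F1084: (120.40,134.44) → (168.44,134.44) → (168.44,127.91) → (120.40,127.91) → (120.40,134.44) (closed)

[4] `<path>` open polyline, #ff0000→cut S855 F1084: (138.80,24.59) → (114.25,6.78) → (162.43,5.65)

[5] `<path>` regular polygon, #ff0000→cut S855 F1084: (115.35,119.56) → (165.32,82.07) → (145.09,22.96) → (82.63,23.93) → (64.25,83.63) → (115.35,119.56) (closed)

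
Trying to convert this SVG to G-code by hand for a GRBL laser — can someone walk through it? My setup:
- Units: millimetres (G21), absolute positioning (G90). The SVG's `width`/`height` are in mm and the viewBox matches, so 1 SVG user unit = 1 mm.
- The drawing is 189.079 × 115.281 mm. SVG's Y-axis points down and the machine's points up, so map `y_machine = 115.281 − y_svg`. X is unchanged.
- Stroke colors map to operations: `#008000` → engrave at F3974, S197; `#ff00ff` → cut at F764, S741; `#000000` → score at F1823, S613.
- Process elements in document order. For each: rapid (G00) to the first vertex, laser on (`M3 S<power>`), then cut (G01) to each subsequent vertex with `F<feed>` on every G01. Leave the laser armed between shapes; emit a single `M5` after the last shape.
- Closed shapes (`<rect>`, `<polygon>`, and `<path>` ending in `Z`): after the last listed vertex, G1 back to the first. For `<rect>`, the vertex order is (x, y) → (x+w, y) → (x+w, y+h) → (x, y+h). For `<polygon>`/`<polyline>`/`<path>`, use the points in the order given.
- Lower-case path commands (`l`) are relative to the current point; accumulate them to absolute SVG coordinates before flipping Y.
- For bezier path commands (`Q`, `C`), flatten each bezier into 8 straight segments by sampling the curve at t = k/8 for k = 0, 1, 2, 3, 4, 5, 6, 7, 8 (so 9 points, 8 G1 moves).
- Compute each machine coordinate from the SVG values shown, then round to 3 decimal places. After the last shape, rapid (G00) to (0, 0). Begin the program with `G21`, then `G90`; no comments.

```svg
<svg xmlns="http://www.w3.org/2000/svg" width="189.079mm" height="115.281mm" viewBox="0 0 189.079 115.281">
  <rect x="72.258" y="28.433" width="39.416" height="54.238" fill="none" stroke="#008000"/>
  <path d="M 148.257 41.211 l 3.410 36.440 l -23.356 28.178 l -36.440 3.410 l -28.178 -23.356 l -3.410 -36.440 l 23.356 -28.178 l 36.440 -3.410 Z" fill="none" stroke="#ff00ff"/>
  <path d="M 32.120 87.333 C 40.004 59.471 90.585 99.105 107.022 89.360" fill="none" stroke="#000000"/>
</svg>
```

G21
G90
G00 X72.258 Y86.848
M3 S197
G01 X111.674 Y86.848 F3974
G01 X111.674 Y32.610 F3974
G01 X72.258 Y32.610 F3974
G01 X72.258 Y86.848 F3974
G00 X148.257 Y74.070
M3 S741
G01 X151.667 Y37.630 F764
G01 X128.311 Y9.452 F764
G01 X91.871 Y6.042 F764
G01 X63.693 Y29.398 F764
G01 X60.283 Y65.838 F764
G01 X83.639 Y94.016 F764
G01 X120.079 Y97.426 F764
G01 X148.257 Y74.070 F764
G00 X32.120 Y27.948
M3 S613
G01 X36.928 Y35.461 F1823
G01 X44.838 Y38.015 F1823
G01 X54.950 Y36.981 F1823
G01 X66.364 Y33.728 F1823
G01 X78.178 Y29.626 F1823
G01 X89.493 Y26.045 F1823
G01 X99.408 Y24.353 F1823
G01 X107.022 Y25.921 F1823
M5
G00 X0.000 Y0.000

viewBox `0 0 189.079 115.281` with mm width/height → 1 unit = 1 mm. Flip: y_m = 115.281 − y_svg.

**Shape 1** — `<rect>` rectangle, stroke `#008000` → engrave (S197, F3974). Machine vertices: (72.258,86.848) → (111.674,86.848) → (111.674,32.610) → (72.258,32.610) → (72.258,86.848). Closed: final G1 returns to the first vertex.

**Shape 2** — `<path>` regular polygon, stroke `#ff00ff` → cut (S741, F764). Machine vertices: (148.257,74.070) → (151.667,37.630) → (128.311,9.452) → (91.871,6.042) → (63.693,29.398) → (60.283,65.838) → (83.639,94.016) → (120.079,97.426) → (148.257,74.070). Closed: final G1 returns to the first vertex.

**Shape 3** — `<path>` cubic bezier, stroke `#000000` → score (S613, F1823). Control points (SVG): P0=(32.120,87.333), P1=(40.004,59.471), P2=(90.585,99.105), P3=(107.022,89.360); sampled at t=k/8. Machine vertices: (32.120,27.948) → (36.928,35.461) → (44.838,38.015) → (54.950,36.981) → (66.364,33.728) → (78.178,29.626) → (89.493,26.045) → (99.408,24.353) → (107.022,25.921). Open path.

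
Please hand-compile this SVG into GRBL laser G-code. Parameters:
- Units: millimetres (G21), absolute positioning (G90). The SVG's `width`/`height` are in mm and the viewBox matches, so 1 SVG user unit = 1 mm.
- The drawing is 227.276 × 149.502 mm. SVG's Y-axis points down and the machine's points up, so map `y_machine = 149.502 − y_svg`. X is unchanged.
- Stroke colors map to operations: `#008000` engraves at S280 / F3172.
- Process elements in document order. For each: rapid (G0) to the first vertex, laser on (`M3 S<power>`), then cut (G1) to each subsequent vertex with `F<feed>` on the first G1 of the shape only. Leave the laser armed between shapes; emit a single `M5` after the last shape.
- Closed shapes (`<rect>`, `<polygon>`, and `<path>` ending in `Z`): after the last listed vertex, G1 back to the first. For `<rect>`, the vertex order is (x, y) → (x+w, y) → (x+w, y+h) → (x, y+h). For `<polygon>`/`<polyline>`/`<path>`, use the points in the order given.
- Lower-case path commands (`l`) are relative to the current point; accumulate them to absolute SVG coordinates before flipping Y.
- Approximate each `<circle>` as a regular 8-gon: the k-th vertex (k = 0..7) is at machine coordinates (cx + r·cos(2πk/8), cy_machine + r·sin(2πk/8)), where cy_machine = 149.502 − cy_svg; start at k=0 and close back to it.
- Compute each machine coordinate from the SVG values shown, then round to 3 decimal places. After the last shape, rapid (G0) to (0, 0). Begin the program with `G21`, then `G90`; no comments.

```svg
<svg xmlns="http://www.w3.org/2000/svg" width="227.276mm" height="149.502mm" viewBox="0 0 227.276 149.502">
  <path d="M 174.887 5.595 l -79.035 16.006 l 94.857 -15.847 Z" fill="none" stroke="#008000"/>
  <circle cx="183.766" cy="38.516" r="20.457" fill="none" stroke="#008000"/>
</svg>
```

1 u = 1 mm; y_m = 149.502 − y.

[1] `<path>` closed polygon, #008000→engrave S280 F3172: (174.887,143.907) → (95.852,127.901) → (190.709,143.748) → (174.887,143.907) (closed)

[2] `<circle>` circle, #008000→engrave S280 F3172: (204.223,110.986) → (198.231,125.451) → (183.766,131.443) → (169.301,125.451) → (163.309,110.986) → (169.301,96.521) → (183.766,90.529) → (198.231,96.521) → (204.223,110.986) (closed)

G21
G90
G0 X174.887 Y143.907
M3 S280
G1 X95.852 Y127.901 F3172
G1 X190.709 Y143.748
G1 X174.887 Y143.907
G0 X204.223 Y110.986
M3 S280
G1 X198.231 Y125.451 F3172
G1 X183.766 Y131.443
G1 X169.301 Y125.451
G1 X163.309 Y110.986
G1 X169.301 Y96.521
G1 X183.766 Y90.529
G1 X198.231 Y96.521
G1 X204.223 Y110.986
M5
G0 X0.000 Y0.000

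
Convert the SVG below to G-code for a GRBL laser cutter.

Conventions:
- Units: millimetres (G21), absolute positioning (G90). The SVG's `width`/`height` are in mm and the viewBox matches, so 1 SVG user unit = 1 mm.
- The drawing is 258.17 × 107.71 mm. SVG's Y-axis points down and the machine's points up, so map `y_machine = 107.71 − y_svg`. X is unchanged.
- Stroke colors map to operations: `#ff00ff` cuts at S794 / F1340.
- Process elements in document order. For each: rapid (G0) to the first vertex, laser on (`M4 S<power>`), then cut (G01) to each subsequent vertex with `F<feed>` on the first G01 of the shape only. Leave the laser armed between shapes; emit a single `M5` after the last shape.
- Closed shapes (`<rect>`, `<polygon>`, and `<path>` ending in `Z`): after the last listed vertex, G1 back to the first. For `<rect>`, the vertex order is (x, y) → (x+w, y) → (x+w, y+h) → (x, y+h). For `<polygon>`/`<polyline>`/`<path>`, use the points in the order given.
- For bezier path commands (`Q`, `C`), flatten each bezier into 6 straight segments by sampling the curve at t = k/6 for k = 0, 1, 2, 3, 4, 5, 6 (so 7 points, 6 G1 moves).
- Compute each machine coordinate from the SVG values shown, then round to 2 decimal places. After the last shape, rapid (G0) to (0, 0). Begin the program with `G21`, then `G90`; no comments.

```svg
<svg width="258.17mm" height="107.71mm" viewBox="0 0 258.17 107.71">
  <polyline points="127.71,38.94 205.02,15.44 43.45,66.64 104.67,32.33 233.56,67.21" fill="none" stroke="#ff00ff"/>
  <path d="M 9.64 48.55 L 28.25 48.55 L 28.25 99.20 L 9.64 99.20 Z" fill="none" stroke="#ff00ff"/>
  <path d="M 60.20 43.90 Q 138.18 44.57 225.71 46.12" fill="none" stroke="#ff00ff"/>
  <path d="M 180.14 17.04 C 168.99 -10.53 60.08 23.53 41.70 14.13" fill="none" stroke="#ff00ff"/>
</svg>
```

G21
G90
G0 X127.71 Y68.77
M4 S794
G01 X205.02 Y92.27 F1340
G01 X43.45 Y41.07
G01 X104.67 Y75.38
G01 X233.56 Y40.50
G0 X9.64 Y59.16
M4 S794
G01 X28.25 Y59.16 F1340
G01 X28.25 Y8.51
G01 X9.64 Y8.51
G01 X9.64 Y59.16
G0 X60.20 Y63.81
M4 S794
G01 X86.46 Y63.56 F1340
G01 X113.25 Y63.27
G01 X140.57 Y62.92
G01 X168.42 Y62.53
G01 X196.80 Y62.08
G01 X225.71 Y61.59
G0 X180.14 Y90.67
M4 S794
G01 X167.29 Y99.81 F1340
G01 X143.38 Y101.59
G01 X113.63 Y98.94
G01 X83.28 Y94.77
G01 X57.56 Y92.02
G01 X41.70 Y93.58
M5
G0 X0.00 Y0.00

1 u = 1 mm; y_m = 107.71 − y.

[1] `<polyline>` open polyline, #ff00ff→cut S794 F1340: (127.71,68.77) → (205.02,92.27) → (43.45,41.07) → (104.67,75.38) → (233.56,40.50)

[2] `<path>` rectangle, #ff00ff→cut S794 F1340: (9.64,59.16) → (28.25,59.16) → (28.25,8.51) → (9.64,8.51) → (9.64,59.16) (closed)

[3] `<path>` quadratic bezier, #ff00ff→cut S794 F1340: (60.20,63.81) → (86.46,63.56) → (113.25,63.27) → (140.57,62.92) → (168.42,62.53) → (196.80,62.08) → (225.71,61.59)

[4] `<path>` cubic bezier, #ff00ff→cut S794 F1340: (180.14,90.67) → (167.29,99.81) → (143.38,101.59) → (113.63,98.94) → (83.28,94.77) → (57.56,92.02) → (41.70,93.58)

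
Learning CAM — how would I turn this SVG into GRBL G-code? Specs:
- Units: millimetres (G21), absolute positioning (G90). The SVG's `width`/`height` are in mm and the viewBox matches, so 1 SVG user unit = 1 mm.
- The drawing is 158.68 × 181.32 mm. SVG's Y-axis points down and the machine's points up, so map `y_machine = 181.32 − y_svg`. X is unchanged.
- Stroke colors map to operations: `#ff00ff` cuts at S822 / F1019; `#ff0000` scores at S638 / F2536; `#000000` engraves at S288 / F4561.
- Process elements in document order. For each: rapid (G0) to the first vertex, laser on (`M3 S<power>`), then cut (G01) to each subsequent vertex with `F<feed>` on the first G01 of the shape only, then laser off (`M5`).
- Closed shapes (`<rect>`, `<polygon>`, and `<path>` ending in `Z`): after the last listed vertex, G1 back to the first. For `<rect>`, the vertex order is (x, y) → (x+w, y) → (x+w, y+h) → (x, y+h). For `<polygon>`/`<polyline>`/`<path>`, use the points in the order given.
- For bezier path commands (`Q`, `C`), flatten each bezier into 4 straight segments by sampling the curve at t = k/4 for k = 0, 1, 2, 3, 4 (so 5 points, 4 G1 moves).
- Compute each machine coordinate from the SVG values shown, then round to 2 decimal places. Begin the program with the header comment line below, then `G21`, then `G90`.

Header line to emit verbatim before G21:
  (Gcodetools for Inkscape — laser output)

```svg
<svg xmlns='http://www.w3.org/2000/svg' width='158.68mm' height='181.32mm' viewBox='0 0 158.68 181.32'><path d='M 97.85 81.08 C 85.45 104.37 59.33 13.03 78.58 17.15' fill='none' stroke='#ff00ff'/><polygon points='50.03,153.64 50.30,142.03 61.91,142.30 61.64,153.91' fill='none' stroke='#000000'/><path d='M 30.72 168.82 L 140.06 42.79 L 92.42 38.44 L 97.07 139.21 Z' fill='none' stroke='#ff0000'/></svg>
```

Since the viewBox matches the mm dimensions, user units are millimetres directly. The only transform is the Y-flip y_m = 181.32 − y_svg.

Shape 1 is a cubic bezier drawn with `<path>`. Its stroke #ff00ff means cut at S822, F1019. After flipping Y the toolpath is (97.85,100.24) → (86.90,100.98) → (76.35,125.02) → (71.73,152.64) → (78.58,164.17).

Shape 2 is a regular polygon drawn with `<polygon>`. Its stroke #000000 means engrave at S288, F4561. After flipping Y the toolpath is (50.03,27.68) → (50.30,39.29) → (61.91,39.02) → (61.64,27.41) → (50.03,27.68), returning to the start.

Shape 3 is a closed polygon drawn with `<path>`. Its stroke #ff0000 means score at S638, F2536. After flipping Y the toolpath is (30.72,12.50) → (140.06,138.53) → (92.42,142.88) → (97.07,42.11) → (30.72,12.50), returning to the start.

(Gcodetools for Inkscape — laser output)
G21
G90
G0 X97.85 Y100.24
M3 S822
G01 X86.90 Y100.98 F1019
G01 X76.35 Y125.02
G01 X71.73 Y152.64
G01 X78.58 Y164.17
M5
G0 X50.03 Y27.68
M3 S288
G01 X50.30 Y39.29 F4561
G01 X61.91 Y39.02
G01 X61.64 Y27.41
G01 X50.03 Y27.68
M5
G0 X30.72 Y12.50
M3 S638
G01 X140.06 Y138.53 F2536
G01 X92.42 Y142.88
G01 X97.07 Y42.11
G01 X30.72 Y12.50
M5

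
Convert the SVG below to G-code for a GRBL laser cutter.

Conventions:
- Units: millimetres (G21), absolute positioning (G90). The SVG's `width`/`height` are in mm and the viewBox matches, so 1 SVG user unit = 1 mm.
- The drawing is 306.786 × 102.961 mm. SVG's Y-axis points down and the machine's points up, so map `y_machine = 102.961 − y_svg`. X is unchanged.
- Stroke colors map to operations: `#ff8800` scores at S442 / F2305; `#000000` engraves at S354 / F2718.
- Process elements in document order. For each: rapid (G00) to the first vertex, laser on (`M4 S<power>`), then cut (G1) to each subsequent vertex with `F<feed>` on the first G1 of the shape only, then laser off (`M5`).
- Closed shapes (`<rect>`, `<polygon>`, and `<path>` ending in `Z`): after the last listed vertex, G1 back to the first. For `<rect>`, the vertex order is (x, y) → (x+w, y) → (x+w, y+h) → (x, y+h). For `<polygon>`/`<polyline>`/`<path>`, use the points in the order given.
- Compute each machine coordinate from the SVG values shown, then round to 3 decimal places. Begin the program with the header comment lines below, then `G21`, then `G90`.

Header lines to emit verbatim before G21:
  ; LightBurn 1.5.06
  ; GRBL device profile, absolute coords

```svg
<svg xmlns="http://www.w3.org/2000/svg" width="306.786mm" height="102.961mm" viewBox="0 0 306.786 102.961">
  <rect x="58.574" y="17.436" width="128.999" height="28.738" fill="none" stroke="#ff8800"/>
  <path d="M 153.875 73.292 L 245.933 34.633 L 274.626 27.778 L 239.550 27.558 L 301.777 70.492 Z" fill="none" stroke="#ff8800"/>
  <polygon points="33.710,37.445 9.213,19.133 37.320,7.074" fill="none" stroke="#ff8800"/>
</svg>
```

Since the viewBox matches the mm dimensions, user units are millimetres directly. The only transform is the Y-flip y_m = 102.961 − y_svg.

Shape 1 is a rectangle drawn with `<rect>`. Its stroke #ff8800 means score at S442, F2305. After flipping Y the toolpath is (58.574,85.525) → (187.573,85.525) → (187.573,56.787) → (58.574,56.787) → (58.574,85.525), returning to the start.

Shape 2 is a closed polygon drawn with `<path>`. Its stroke #ff8800 means score at S442, F2305. After flipping Y the toolpath is (153.875,29.669) → (245.933,68.328) → (274.626,75.183) → (239.550,75.403) → (301.777,32.469) → (153.875,29.669), returning to the start.

Shape 3 is a regular polygon drawn with `<polygon>`. Its stroke #ff8800 means score at S442, F2305. After flipping Y the toolpath is (33.710,65.516) → (9.213,83.828) → (37.320,95.887) → (33.710,65.516), returning to the start.

; LightBurn 1.5.06
; GRBL device profile, absolute coords
G21
G90
G00 X58.574 Y85.525
M4 S442
G1 X187.573 Y85.525 F2305
G1 X187.573 Y56.787
G1 X58.574 Y56.787
G1 X58.574 Y85.525
M5
G00 X153.875 Y29.669
M4 S442
G1 X245.933 Y68.328 F2305
G1 X274.626 Y75.183
G1 X239.550 Y75.403
G1 X301.777 Y32.469
G1 X153.875 Y29.669
M5
G00 X33.710 Y65.516
M4 S442
G1 X9.213 Y83.828 F2305
G1 X37.320 Y95.887
G1 X33.710 Y65.516
M5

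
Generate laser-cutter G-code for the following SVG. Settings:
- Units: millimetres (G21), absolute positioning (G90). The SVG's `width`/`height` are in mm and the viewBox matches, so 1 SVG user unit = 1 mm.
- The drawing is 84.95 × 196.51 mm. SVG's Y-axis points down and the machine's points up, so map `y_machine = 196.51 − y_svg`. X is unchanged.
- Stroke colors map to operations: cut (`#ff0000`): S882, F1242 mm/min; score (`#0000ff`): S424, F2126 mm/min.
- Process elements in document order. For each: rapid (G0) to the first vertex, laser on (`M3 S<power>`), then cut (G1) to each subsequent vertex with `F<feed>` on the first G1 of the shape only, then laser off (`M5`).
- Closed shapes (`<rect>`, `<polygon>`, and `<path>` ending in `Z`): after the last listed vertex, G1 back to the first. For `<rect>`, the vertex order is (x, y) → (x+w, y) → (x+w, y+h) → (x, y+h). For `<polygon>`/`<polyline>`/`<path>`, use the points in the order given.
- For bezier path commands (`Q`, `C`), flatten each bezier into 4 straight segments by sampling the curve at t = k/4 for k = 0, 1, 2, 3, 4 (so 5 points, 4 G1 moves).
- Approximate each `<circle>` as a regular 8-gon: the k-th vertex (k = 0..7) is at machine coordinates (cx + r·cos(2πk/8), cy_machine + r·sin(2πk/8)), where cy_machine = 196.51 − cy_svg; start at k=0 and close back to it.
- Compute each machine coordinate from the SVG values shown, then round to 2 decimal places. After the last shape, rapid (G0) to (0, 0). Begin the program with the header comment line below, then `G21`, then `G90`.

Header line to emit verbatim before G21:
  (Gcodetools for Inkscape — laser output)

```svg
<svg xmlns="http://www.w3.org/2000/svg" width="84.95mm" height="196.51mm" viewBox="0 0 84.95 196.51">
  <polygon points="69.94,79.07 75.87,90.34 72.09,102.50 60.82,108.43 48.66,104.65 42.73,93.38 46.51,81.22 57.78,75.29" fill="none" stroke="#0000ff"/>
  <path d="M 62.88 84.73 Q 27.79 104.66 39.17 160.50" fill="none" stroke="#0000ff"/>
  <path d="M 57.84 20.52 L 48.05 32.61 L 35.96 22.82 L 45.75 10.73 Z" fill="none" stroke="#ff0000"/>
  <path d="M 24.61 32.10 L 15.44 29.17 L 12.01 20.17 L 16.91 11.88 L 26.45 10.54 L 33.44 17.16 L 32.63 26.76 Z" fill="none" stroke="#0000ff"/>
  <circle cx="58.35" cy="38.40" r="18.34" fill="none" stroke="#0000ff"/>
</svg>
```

(Gcodetools for Inkscape — laser output)
G21
G90
G0 X69.94 Y117.44
M3 S424
G1 X75.87 Y106.17 F2126
G1 X72.09 Y94.01
G1 X60.82 Y88.08
G1 X48.66 Y91.86
G1 X42.73 Y103.13
G1 X46.51 Y115.29
G1 X57.78 Y121.22
G1 X69.94 Y117.44
M5
G0 X62.88 Y111.78
M3 S424
G1 X48.24 Y99.57 F2126
G1 X39.41 Y82.87
G1 X36.38 Y61.69
G1 X39.17 Y36.01
M5
G0 X57.84 Y175.99
M3 S882
G1 X48.05 Y163.90 F1242
G1 X35.96 Y173.69
G1 X45.75 Y185.78
G1 X57.84 Y175.99
M5
G0 X24.61 Y164.41
M3 S424
G1 X15.44 Y167.34 F2126
G1 X12.01 Y176.34
G1 X16.91 Y184.63
G1 X26.45 Y185.97
G1 X33.44 Y179.35
G1 X32.63 Y169.75
G1 X24.61 Y164.41
M5
G0 X76.69 Y158.11
M3 S424
G1 X71.32 Y171.08 F2126
G1 X58.35 Y176.45
G1 X45.38 Y171.08
G1 X40.01 Y158.11
G1 X45.38 Y145.14
G1 X58.35 Y139.77
G1 X71.32 Y145.14
G1 X76.69 Y158.11
M5
G0 X0.00 Y0.00

1 u = 1 mm; y_m = 196.51 − y.

[1] `<polygon>` regular polygon, #0000ff→score S424 F2126: (69.94,117.44) → (75.87,106.17) → (72.09,94.01) → (60.82,88.08) → (48.66,91.86) → (42.73,103.13) → (46.51,115.29) → (57.78,121.22) → (69.94,117.44) (closed)

[2] `<path>` quadratic bezier, #0000ff→score S424 F2126: (62.88,111.78) → (48.24,99.57) → (39.41,82.87) → (36.38,61.69) → (39.17,36.01)

[3] `<path>` regular polygon, #ff0000→cut S882 F1242: (57.84,175.99) → (48.05,163.90) → (35.96,173.69) → (45.75,185.78) → (57.84,175.99) (closed)

[4] `<path>` regular polygon, #0000ff→score S424 F2126: (24.61,164.41) → (15.44,167.34) → (12.01,176.34) → (16.91,184.63) → (26.45,185.97) → (33.44,179.35) → (32.63,169.75) → (24.61,164.41) (closed)

[5] `<circle>` circle, #0000ff→score S424 F2126: (76.69,158.11) → (71.32,171.08) → (58.35,176.45) → (45.38,171.08) → (40.01,158.11) → (45.38,145.14) → (58.35,139.77) → (71.32,145.14) → (76.69,158.11) (closed)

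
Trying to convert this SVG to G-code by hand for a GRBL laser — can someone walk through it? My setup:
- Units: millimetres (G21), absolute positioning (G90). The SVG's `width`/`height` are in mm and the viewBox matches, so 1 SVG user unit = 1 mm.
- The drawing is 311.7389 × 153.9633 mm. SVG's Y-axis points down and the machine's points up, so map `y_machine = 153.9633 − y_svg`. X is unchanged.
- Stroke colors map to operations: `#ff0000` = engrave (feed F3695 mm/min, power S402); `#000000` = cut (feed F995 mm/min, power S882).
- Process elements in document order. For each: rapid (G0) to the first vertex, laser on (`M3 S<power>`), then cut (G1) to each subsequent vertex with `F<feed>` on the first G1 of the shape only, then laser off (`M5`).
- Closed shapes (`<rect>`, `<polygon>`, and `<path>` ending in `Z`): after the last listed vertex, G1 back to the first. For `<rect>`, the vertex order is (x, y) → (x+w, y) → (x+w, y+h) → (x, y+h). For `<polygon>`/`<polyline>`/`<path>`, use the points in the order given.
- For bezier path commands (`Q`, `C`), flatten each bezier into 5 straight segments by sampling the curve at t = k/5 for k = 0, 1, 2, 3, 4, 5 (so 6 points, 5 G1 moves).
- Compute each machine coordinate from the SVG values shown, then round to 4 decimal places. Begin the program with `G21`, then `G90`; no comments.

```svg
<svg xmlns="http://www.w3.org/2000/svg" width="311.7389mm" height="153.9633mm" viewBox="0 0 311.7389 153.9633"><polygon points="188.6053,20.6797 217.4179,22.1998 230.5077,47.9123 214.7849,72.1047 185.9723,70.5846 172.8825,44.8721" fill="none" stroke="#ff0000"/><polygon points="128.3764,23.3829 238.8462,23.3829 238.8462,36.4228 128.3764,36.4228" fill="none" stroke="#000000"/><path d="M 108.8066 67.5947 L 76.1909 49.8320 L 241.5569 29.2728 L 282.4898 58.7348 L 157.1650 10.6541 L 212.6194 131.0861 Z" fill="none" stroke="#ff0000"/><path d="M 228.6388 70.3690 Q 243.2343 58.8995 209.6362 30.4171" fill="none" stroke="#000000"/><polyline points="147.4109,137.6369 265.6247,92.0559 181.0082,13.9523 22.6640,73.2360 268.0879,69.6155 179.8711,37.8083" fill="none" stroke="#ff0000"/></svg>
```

G21
G90
G0 X188.6053 Y133.2836
M3 S402
G1 X217.4179 Y131.7635 F3695
G1 X230.5077 Y106.0510
G1 X214.7849 Y81.8586
G1 X185.9723 Y83.3787
G1 X172.8825 Y109.0912
G1 X188.6053 Y133.2836
M5
G0 X128.3764 Y130.5804
M3 S882
G1 X238.8462 Y130.5804 F995
G1 X238.8462 Y117.5405
G1 X128.3764 Y117.5405
G1 X128.3764 Y130.5804
M5
G0 X108.8066 Y86.3686
M3 S402
G1 X76.1909 Y104.1313 F3695
G1 X241.5569 Y124.6905
G1 X282.4898 Y95.2285
G1 X157.1650 Y143.3092
G1 X212.6194 Y22.8772
G1 X108.8066 Y86.3686
M5
G0 X228.6388 Y83.5943
M3 S882
G1 X232.5493 Y88.8626 F995
G1 X232.6042 Y95.4920
G1 X228.8037 Y103.4823
G1 X221.1477 Y112.8338
G1 X209.6362 Y123.5462
M5
G0 X147.4109 Y16.3264
M3 S402
G1 X265.6247 Y61.9074 F3695
G1 X181.0082 Y140.0110
G1 X22.6640 Y80.7273
G1 X268.0879 Y84.3478
G1 X179.8711 Y116.1550
M5

viewBox `0 0 311.7389 153.9633` with mm width/height → 1 unit = 1 mm. Flip: y_m = 153.9633 − y_svg.

**Shape 1** — `<polygon>` regular polygon, stroke `#ff0000` → engrave (S402, F3695). Machine vertices: (188.6053,133.2836) → (217.4179,131.7635) → (230.5077,106.0510) → (214.7849,81.8586) → (185.9723,83.3787) → (172.8825,109.0912) → (188.6053,133.2836). Closed: final G1 returns to the first vertex.

**Shape 2** — `<polygon>` rectangle, stroke `#000000` → cut (S882, F995). Machine vertices: (128.3764,130.5804) → (238.8462,130.5804) → (238.8462,117.5405) → (128.3764,117.5405) → (128.3764,130.5804). Closed: final G1 returns to the first vertex.

**Shape 3** — `<path>` closed polygon, stroke `#ff0000` → engrave (S402, F3695). Machine vertices: (108.8066,86.3686) → (76.1909,104.1313) → (241.5569,124.6905) → (282.4898,95.2285) → (157.1650,143.3092) → (212.6194,22.8772) → (108.8066,86.3686). Closed: final G1 returns to the first vertex.

**Shape 4** — `<path>` quadratic bezier, stroke `#000000` → cut (S882, F995). Control points (SVG): P0=(228.6388,70.3690), P1=(243.2343,58.8995), P2=(209.6362,30.4171); sampled at t=k/5. Machine vertices: (228.6388,83.5943) → (232.5493,88.8626) → (232.6042,95.4920) → (228.8037,103.4823) → (221.1477,112.8338) → (209.6362,123.5462). Open path.

**Shape 5** — `<polyline>` open polyline, stroke `#ff0000` → engrave (S402, F3695). Machine vertices: (147.4109,16.3264) → (265.6247,61.9074) → (181.0082,140.0110) → (22.6640,80.7273) → (268.0879,84.3478) → (179.8711,116.1550). Open path.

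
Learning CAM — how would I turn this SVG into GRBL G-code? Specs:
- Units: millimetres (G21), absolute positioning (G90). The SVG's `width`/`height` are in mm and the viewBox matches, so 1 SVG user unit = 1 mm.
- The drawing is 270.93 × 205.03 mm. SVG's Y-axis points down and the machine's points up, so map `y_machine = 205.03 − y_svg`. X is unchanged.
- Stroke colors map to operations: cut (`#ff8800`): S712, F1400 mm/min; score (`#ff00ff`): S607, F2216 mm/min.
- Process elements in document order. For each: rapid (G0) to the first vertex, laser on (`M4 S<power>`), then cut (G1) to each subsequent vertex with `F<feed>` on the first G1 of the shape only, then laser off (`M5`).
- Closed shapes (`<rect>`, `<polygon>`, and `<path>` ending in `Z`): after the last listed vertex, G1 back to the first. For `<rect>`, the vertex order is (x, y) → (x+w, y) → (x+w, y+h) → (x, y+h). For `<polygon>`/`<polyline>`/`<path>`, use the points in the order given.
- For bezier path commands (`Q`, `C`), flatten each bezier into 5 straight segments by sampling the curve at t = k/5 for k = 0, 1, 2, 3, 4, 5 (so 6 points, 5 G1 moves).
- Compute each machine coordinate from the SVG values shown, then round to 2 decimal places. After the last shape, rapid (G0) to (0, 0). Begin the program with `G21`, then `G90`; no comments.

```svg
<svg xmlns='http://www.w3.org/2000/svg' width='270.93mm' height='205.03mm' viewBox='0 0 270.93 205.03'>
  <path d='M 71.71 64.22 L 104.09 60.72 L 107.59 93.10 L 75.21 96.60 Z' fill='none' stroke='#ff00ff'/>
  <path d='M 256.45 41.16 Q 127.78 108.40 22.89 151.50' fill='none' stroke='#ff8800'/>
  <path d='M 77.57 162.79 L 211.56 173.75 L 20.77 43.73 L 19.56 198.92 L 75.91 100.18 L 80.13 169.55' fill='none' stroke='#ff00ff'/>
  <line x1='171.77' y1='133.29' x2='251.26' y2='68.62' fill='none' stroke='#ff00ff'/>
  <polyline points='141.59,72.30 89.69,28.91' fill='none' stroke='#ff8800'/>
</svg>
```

1 u = 1 mm; y_m = 205.03 − y.

[1] `<path>` regular polygon, #ff00ff→score S607 F2216: (71.71,140.81) → (104.09,144.31) → (107.59,111.93) → (75.21,108.43) → (71.71,140.81) (closed)

[2] `<path>` quadratic bezier, #ff8800→cut S712 F1400: (256.45,163.87) → (205.93,137.94) → (157.32,113.94) → (110.61,91.87) → (65.80,71.74) → (22.89,53.53)

[3] `<path>` open polyline, #ff00ff→score S607 F2216: (77.57,42.24) → (211.56,31.28) → (20.77,161.30) → (19.56,6.11) → (75.91,104.85) → (80.13,35.48)

[4] `<line>` line segment, #ff00ff→score S607 F2216: (171.77,71.74) → (251.26,136.41)

[5] `<polyline>` line segment, #ff8800→cut S712 F1400: (141.59,132.73) → (89.69,176.12)

G21
G90
G0 X71.71 Y140.81
M4 S607
G1 X104.09 Y144.31 F2216
G1 X107.59 Y111.93
G1 X75.21 Y108.43
G1 X71.71 Y140.81
M5
G0 X256.45 Y163.87
M4 S712
G1 X205.93 Y137.94 F1400
G1 X157.32 Y113.94
G1 X110.61 Y91.87
G1 X65.80 Y71.74
G1 X22.89 Y53.53
M5
G0 X77.57 Y42.24
M4 S607
G1 X211.56 Y31.28 F2216
G1 X20.77 Y161.30
G1 X19.56 Y6.11
G1 X75.91 Y104.85
G1 X80.13 Y35.48
M5
G0 X171.77 Y71.74
M4 S607
G1 X251.26 Y136.41 F2216
M5
G0 X141.59 Y132.73
M4 S712
G1 X89.69 Y176.12 F1400
M5
G0 X0.00 Y0.00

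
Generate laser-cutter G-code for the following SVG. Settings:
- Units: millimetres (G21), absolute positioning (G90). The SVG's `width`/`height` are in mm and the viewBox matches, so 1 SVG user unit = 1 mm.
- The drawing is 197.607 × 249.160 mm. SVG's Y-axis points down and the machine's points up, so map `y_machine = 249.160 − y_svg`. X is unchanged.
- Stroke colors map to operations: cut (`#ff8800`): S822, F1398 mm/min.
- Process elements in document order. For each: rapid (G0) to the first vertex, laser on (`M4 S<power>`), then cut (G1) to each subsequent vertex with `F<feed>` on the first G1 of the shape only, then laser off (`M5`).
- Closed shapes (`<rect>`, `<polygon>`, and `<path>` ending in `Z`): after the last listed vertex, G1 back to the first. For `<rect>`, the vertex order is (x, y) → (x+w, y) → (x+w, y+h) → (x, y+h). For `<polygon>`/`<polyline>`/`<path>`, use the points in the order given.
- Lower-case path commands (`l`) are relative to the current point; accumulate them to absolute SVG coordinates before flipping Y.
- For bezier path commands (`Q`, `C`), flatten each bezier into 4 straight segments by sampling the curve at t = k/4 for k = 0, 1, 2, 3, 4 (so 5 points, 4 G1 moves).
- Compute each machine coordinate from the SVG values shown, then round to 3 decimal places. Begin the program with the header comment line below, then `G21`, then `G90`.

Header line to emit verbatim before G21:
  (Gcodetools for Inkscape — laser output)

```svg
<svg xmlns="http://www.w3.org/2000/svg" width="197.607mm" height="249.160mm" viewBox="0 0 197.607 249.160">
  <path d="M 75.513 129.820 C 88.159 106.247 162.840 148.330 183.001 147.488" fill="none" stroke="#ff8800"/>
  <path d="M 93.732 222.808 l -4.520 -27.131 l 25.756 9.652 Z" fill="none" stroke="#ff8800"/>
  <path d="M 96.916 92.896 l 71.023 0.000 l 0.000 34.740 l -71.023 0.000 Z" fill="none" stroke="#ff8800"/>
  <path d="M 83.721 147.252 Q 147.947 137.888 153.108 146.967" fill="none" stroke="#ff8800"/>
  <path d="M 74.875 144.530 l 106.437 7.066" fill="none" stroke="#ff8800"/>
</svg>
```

1 u = 1 mm; y_m = 249.160 − y.

[1] `<path>` cubic bezier, #ff8800→cut S822 F1398: (75.513,119.340) → (94.808,126.406) → (126.439,119.030) → (159.479,107.392) → (183.001,101.672)

[2] `<path>` regular polygon, #ff8800→cut S822 F1398: (93.732,26.352) → (89.212,53.483) → (114.968,43.831) → (93.732,26.352) (closed)

[3] `<path>` rectangle, #ff8800→cut S822 F1398: (96.916,156.264) → (167.939,156.264) → (167.939,121.524) → (96.916,121.524) → (96.916,156.264) (closed)

[4] `<path>` quadratic bezier, #ff8800→cut S822 F1398: (83.721,101.908) → (112.142,105.437) → (133.181,106.661) → (146.836,105.580) → (153.108,102.193)

[5] `<path>` line segment, #ff8800→cut S822 F1398: (74.875,104.630) → (181.312,97.564)

(Gcodetools for Inkscape — laser output)
G21
G90
G0 X75.513 Y119.340
M4 S822
G1 X94.808 Y126.406 F1398
G1 X126.439 Y119.030
G1 X159.479 Y107.392
G1 X183.001 Y101.672
M5
G0 X93.732 Y26.352
M4 S822
G1 X89.212 Y53.483 F1398
G1 X114.968 Y43.831
G1 X93.732 Y26.352
M5
G0 X96.916 Y156.264
M4 S822
G1 X167.939 Y156.264 F1398
G1 X167.939 Y121.524
G1 X96.916 Y121.524
G1 X96.916 Y156.264
M5
G0 X83.721 Y101.908
M4 S822
G1 X112.142 Y105.437 F1398
G1 X133.181 Y106.661
G1 X146.836 Y105.580
G1 X153.108 Y102.193
M5
G0 X74.875 Y104.630
M4 S822
G1 X181.312 Y97.564 F1398
M5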